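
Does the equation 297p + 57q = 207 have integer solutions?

yes

gcd(297, 57) = 3  (297 = 5·57 + 12, 57 = 4·12 + 9, 12 = 1·9 + 3, 9 = 3·3).
3 divides 207, so integer solutions exist.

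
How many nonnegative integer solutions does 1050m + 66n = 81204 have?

gcd(1050, 66) = 6  (1050 = 15*66 + 60, 66 = 1*60 + 6, 60 = 10*6).
Back-substituting, 1050*(-1) + 66*(16) = 6.
Scale by 13534: one solution is (-13534, 216544). Reduce m mod 11: (7, 1119).
General: m = 7 + 11t, n = 1119 - 175t.
m ≥ 0 ⇒ t ≥ 0; n ≥ 0 ⇒ t ≤ 6. So t ∈ [0, 6]: 7 solutions.

7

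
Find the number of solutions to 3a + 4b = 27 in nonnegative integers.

gcd(4, 3):
  4 = 1·3 + 1
  3 = 3·1
so gcd(4, 3) = 1.
Back-substitute for Bézout coefficients:
  1 = 4 - 1·3
  ... = 3·(-1) + 4·(1)
Scale by 27: one solution is (-27, 27). Reduce a mod 4: (1, 6).
General: a = 1 + 4t, b = 6 - 3t.
a ≥ 0 ⇒ t ≥ 0; b ≥ 0 ⇒ t ≤ 2. So t ∈ [0, 2]: 3 solutions.

3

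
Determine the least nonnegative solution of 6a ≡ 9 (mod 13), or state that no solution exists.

8

gcd(13, 6) = 1  (13 = 2*6 + 1, 6 = 6*1).
1 divides 9, so solutions exist.
Back-substituting, 6*(-2) + 13*(1) = 1.
So 6*(-2) ≡ 1 (mod 13); multiply by 9: a ≡ -18 (mod 13).
Smallest nonnegative: a = -18 mod 13 = 8.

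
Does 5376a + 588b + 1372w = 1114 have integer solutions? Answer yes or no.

no

gcd(5376, 588) = 84  (5376 = 9×588 + 84, 588 = 7×84).
gcd(84, 1372) = 28.
28 does not divide 1114 (remainder 22), so no integer solutions.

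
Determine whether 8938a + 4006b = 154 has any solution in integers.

gcd(8938, 4006):
  8938 = 2·4006 + 926
  4006 = 4·926 + 302
  926 = 3·302 + 20
  302 = 15·20 + 2
  20 = 10·2
so gcd(8938, 4006) = 2.
2 divides 154, so integer solutions exist.

yes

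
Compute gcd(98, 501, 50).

1

gcd(501, 98) = 1  (501 = 5*98 + 11, 98 = 8*11 + 10, 11 = 1*10 + 1, 10 = 10*1).
gcd(1, 50) = 1.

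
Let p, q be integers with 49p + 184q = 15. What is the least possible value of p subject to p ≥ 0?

gcd(184, 49) = 1  (184 = 3*49 + 37, 49 = 1*37 + 12, 37 = 3*12 + 1, 12 = 12*1).
1 divides 15, so solutions exist.
Back-substituting, 49*(-15) + 184*(4) = 1.
Scale by 15/1 = 15: (p₀, q₀) = (-225, 60).
General solution: p = -225 + 184t, q = 60 - 49t for integer t.
p ≥ 0: smallest is -225 mod 184 = 143 (at t = 2), with q = -38.

143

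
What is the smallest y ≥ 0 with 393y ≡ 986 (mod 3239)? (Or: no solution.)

gcd(3239, 393):
  3239 = 8*393 + 95
  393 = 4*95 + 13
  95 = 7*13 + 4
  13 = 3*4 + 1
  4 = 4*1
so gcd(3239, 393) = 1.
1 divides 986, so solutions exist.
Back-substitute for Bézout coefficients:
  1 = 13 - 3*4
  ... = 393*(750) + 3239*(-91)
So 393*(750) ≡ 1 (mod 3239); multiply by 986: y ≡ 739500 (mod 3239).
Smallest nonnegative: y = 739500 mod 3239 = 1008.

1008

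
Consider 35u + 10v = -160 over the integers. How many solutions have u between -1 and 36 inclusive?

gcd(35, 10) = 5  (35 = 3×10 + 5, 10 = 2×5).
Back-substituting, 35×(1) + 10×(-3) = 5.
Scale by -32: particular solution (-32, 96); reduce u mod 2: (0, -16).
General solution: u = 0 + 2t, v = -16 - 7t for integer t.
-1 ≤ 0 + 2t ≤ 36 gives t ∈ [0, 18], which is 19 values.

19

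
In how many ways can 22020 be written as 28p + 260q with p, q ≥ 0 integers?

gcd(260, 28):
  260 = 9*28 + 8
  28 = 3*8 + 4
  8 = 2*4
so gcd(260, 28) = 4.
Back-substitute for Bézout coefficients:
  4 = 28 - 3*8
  ... = 28*(28) + 260*(-3)
Scale by 5505: one solution is (154140, -16515). Reduce p mod 65: (25, 82).
General: p = 25 + 65t, q = 82 - 7t.
p ≥ 0 ⇒ t ≥ 0; q ≥ 0 ⇒ t ≤ 11. So t ∈ [0, 11]: 12 solutions.

12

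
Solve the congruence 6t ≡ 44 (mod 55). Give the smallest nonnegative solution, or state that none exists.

gcd(55, 6) = 1  (55 = 9×6 + 1, 6 = 6×1).
1 divides 44, so solutions exist.
Back-substituting, 6×(-9) + 55×(1) = 1.
So 6×(-9) ≡ 1 (mod 55); multiply by 44: t ≡ -396 (mod 55).
Smallest nonnegative: t = -396 mod 55 = 44.

44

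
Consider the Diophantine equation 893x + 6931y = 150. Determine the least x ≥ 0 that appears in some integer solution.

gcd(6931, 893) = 1.
1 divides 150, so solutions exist.
By Bézout, 893×(-846) + 6931×(109) = 1.
Scale by 150/1 = 150: (x₀, y₀) = (-126900, 16350).
General solution: x = -126900 + 6931t, y = 16350 - 893t for integer t.
x ≥ 0: smallest is -126900 mod 6931 = 4789 (at t = 19), with y = -617.

4789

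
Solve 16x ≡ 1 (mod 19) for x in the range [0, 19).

gcd(19, 16) = 1.
By Bézout, 16·(6) + 19·(-5) = 1.
So 16·6 ≡ 1 (mod 19), and 6 mod 19 = 6.

6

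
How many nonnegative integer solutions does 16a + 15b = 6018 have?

gcd(16, 15) = 1.
By Bézout, 16·(1) + 15·(-1) = 1.
One solution: (3, 398).
General: a = 3 + 15t, b = 398 - 16t.
a ≥ 0 ⇒ t ≥ 0; b ≥ 0 ⇒ t ≤ 24. So t ∈ [0, 24]: 25 solutions.

25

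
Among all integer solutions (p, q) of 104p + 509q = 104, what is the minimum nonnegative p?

gcd(509, 104) = 1  (509 = 4*104 + 93, 104 = 1*93 + 11, 93 = 8*11 + 5, 11 = 2*5 + 1, 5 = 5*1).
1 divides 104, so solutions exist.
Back-substituting, 104*(93) + 509*(-19) = 1.
Scale by 104/1 = 104: (p₀, q₀) = (9672, -1976).
General solution: p = 9672 + 509t, q = -1976 - 104t for integer t.
p ≥ 0: smallest is 9672 mod 509 = 1 (at t = -19), with q = 0.

1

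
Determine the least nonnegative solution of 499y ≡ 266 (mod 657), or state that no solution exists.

gcd(657, 499) = 1.
1 divides 266, so solutions exist.
By Bézout, 499×(79) + 657×(-60) = 1.
So 499×(79) ≡ 1 (mod 657); multiply by 266: y ≡ 21014 (mod 657).
Smallest nonnegative: y = 21014 mod 657 = 647.

647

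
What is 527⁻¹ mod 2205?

gcd(2205, 527) = 1.
By Bézout, 527*(-682) + 2205*(163) = 1.
So 527*-682 ≡ 1 (mod 2205), and -682 mod 2205 = 1523.

1523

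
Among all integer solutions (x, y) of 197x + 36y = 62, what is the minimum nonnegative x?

10

gcd(197, 36):
  197 = 5*36 + 17
  36 = 2*17 + 2
  17 = 8*2 + 1
  2 = 2*1
so gcd(197, 36) = 1.
1 divides 62, so solutions exist.
Back-substitute for Bézout coefficients:
  1 = 17 - 8*2
  ... = 197*(17) + 36*(-93)
Scale by 62/1 = 62: (x₀, y₀) = (1054, -5766).
General solution: x = 1054 + 36t, y = -5766 - 197t for integer t.
x ≥ 0: smallest is 1054 mod 36 = 10 (at t = -29), with y = -53.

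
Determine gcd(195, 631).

gcd(631, 195) = 1  (631 = 3×195 + 46, 195 = 4×46 + 11, 46 = 4×11 + 2, 11 = 5×2 + 1, 2 = 2×1).

1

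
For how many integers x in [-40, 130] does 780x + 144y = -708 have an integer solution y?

14

gcd(780, 144) = 12.
By Bézout, 780·(5) + 144·(-27) = 12.
Particular solution: (5, -32).
General solution: x = 5 + 12t, y = -32 - 65t for integer t.
-40 ≤ 5 + 12t ≤ 130 gives t ∈ [-3, 10], which is 14 values.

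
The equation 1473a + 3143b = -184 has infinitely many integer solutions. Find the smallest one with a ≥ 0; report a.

gcd(3143, 1473):
  3143 = 2·1473 + 197
  1473 = 7·197 + 94
  197 = 2·94 + 9
  94 = 10·9 + 4
  9 = 2·4 + 1
  4 = 4·1
so gcd(3143, 1473) = 1.
1 divides -184, so solutions exist.
Back-substitute for Bézout coefficients:
  1 = 9 - 2·4
  ... = 1473·(-702) + 3143·(329)
Scale by -184/1 = -184: (a₀, b₀) = (129168, -60536).
General solution: a = 129168 + 3143t, b = -60536 - 1473t for integer t.
a ≥ 0: smallest is 129168 mod 3143 = 305 (at t = -41), with b = -143.

305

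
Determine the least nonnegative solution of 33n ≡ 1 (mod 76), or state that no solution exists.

gcd(76, 33) = 1  (76 = 2×33 + 10, 33 = 3×10 + 3, 10 = 3×3 + 1, 3 = 3×1).
1 divides 1, so solutions exist.
Back-substituting, 33×(-23) + 76×(10) = 1.
So 33×(-23) ≡ 1 (mod 76); multiply by 1: n ≡ -23 (mod 76).
Smallest nonnegative: n = -23 mod 76 = 53.

53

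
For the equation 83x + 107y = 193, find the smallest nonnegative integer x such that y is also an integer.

gcd(107, 83) = 1.
1 divides 193, so solutions exist.
By Bézout, 83×(49) + 107×(-38) = 1.
Scale by 193/1 = 193: (x₀, y₀) = (9457, -7334).
General solution: x = 9457 + 107t, y = -7334 - 83t for integer t.
x ≥ 0: smallest is 9457 mod 107 = 41 (at t = -88), with y = -30.

41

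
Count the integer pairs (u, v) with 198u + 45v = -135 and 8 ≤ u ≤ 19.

gcd(198, 45) = 9.
By Bézout, 198·(-2) + 45·(9) = 9.
Particular solution: (0, -3).
General solution: u = 0 + 5t, v = -3 - 22t for integer t.
8 ≤ 0 + 5t ≤ 19 gives t ∈ [2, 3], which is 2 values.

2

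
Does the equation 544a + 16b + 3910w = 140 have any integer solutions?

gcd(544, 16) = 16  (544 = 34×16).
gcd(16, 3910) = 2.
2 divides 140, so integer solutions exist.

yes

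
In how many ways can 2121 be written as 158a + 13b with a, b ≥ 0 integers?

gcd(158, 13) = 1  (158 = 12×13 + 2, 13 = 6×2 + 1, 2 = 2×1).
Back-substituting, 158×(-6) + 13×(73) = 1.
Scale by 2121: one solution is (-12726, 154833). Reduce a mod 13: (1, 151).
General: a = 1 + 13t, b = 151 - 158t.
a ≥ 0 ⇒ t ≥ 0; b ≥ 0 ⇒ t ≤ 0. So t ∈ [0, 0]: 1 solution.

1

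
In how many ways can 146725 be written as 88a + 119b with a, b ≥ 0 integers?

gcd(119, 88) = 1.
By Bézout, 88*(23) + 119*(-17) = 1.
One solution: (73, 1179).
General: a = 73 + 119t, b = 1179 - 88t.
a ≥ 0 ⇒ t ≥ 0; b ≥ 0 ⇒ t ≤ 13. So t ∈ [0, 13]: 14 solutions.

14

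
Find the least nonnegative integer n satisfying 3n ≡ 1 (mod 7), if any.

gcd(7, 3) = 1.
1 divides 1, so solutions exist.
By Bézout, 3×(-2) + 7×(1) = 1.
So 3×(-2) ≡ 1 (mod 7); multiply by 1: n ≡ -2 (mod 7).
Smallest nonnegative: n = -2 mod 7 = 5.

5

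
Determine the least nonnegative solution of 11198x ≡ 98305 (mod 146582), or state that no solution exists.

gcd(146582, 11198) = 2  (146582 = 13×11198 + 1008, 11198 = 11×1008 + 110, 1008 = 9×110 + 18, 110 = 6×18 + 2, 18 = 9×2).
2 does not divide 98305, so the congruence has no solution.

no solution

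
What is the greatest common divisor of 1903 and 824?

gcd(1903, 824):
  1903 = 2·824 + 255
  824 = 3·255 + 59
  255 = 4·59 + 19
  59 = 3·19 + 2
  19 = 9·2 + 1
  2 = 2·1
so gcd(1903, 824) = 1.

1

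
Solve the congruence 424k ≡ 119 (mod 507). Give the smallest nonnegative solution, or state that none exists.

23

gcd(507, 424) = 1  (507 = 1*424 + 83, 424 = 5*83 + 9, 83 = 9*9 + 2, 9 = 4*2 + 1, 2 = 2*1).
1 divides 119, so solutions exist.
Back-substituting, 424*(226) + 507*(-189) = 1.
So 424*(226) ≡ 1 (mod 507); multiply by 119: k ≡ 26894 (mod 507).
Smallest nonnegative: k = 26894 mod 507 = 23.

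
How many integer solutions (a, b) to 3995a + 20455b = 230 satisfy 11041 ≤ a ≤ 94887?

21

gcd(20455, 3995) = 5  (20455 = 5·3995 + 480, 3995 = 8·480 + 155, 480 = 3·155 + 15, 155 = 10·15 + 5, 15 = 3·5).
Back-substituting, 3995·(1321) + 20455·(-258) = 5.
Scale by 46: particular solution (60766, -11868); reduce a mod 4091: (3492, -682).
General solution: a = 3492 + 4091t, b = -682 - 799t for integer t.
11041 ≤ 3492 + 4091t ≤ 94887 gives t ∈ [2, 22], which is 21 values.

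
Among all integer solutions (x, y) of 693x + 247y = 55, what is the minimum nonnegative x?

gcd(693, 247) = 1.
1 divides 55, so solutions exist.
By Bézout, 693×(36) + 247×(-101) = 1.
Scale by 55/1 = 55: (x₀, y₀) = (1980, -5555).
General solution: x = 1980 + 247t, y = -5555 - 693t for integer t.
x ≥ 0: smallest is 1980 mod 247 = 4 (at t = -8), with y = -11.

4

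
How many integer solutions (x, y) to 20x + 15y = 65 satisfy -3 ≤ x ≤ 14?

gcd(20, 15) = 5.
By Bézout, 20*(1) + 15*(-1) = 5.
Particular solution: (1, 3).
General solution: x = 1 + 3t, y = 3 - 4t for integer t.
-3 ≤ 1 + 3t ≤ 14 gives t ∈ [-1, 4], which is 6 values.

6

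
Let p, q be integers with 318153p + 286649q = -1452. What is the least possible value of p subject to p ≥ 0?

gcd(318153, 286649):
  318153 = 1*286649 + 31504
  286649 = 9*31504 + 3113
  31504 = 10*3113 + 374
  3113 = 8*374 + 121
  374 = 3*121 + 11
  121 = 11*11
so gcd(318153, 286649) = 11.
11 divides -1452, so solutions exist.
Back-substitute for Bézout coefficients:
  11 = 374 - 3*121
  ... = 318153*(2302) + 286649*(-2555)
Scale by -1452/11 = -132: (p₀, q₀) = (-303864, 337260).
General solution: p = -303864 + 26059t, q = 337260 - 28923t for integer t.
p ≥ 0: smallest is -303864 mod 26059 = 8844 (at t = 12), with q = -9816.

8844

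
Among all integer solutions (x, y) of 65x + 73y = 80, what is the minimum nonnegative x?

gcd(73, 65):
  73 = 1·65 + 8
  65 = 8·8 + 1
  8 = 8·1
so gcd(73, 65) = 1.
1 divides 80, so solutions exist.
Back-substitute for Bézout coefficients:
  1 = 65 - 8·8
  ... = 65·(9) + 73·(-8)
Scale by 80/1 = 80: (x₀, y₀) = (720, -640).
General solution: x = 720 + 73t, y = -640 - 65t for integer t.
x ≥ 0: smallest is 720 mod 73 = 63 (at t = -9), with y = -55.

63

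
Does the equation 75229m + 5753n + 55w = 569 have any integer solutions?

no

gcd(75229, 5753) = 11  (75229 = 13·5753 + 440, 5753 = 13·440 + 33, 440 = 13·33 + 11, 33 = 3·11).
gcd(11, 55) = 11.
11 does not divide 569 (remainder 8), so no integer solutions.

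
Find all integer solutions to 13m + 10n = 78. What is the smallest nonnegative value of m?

gcd(13, 10):
  13 = 1·10 + 3
  10 = 3·3 + 1
  3 = 3·1
so gcd(13, 10) = 1.
1 divides 78, so solutions exist.
Back-substitute for Bézout coefficients:
  1 = 10 - 3·3
  ... = 13·(-3) + 10·(4)
Scale by 78/1 = 78: (m₀, n₀) = (-234, 312).
General solution: m = -234 + 10t, n = 312 - 13t for integer t.
m ≥ 0: smallest is -234 mod 10 = 6 (at t = 24), with n = 0.

6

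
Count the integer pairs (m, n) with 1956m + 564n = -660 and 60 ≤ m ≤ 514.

10

gcd(1956, 564) = 12.
By Bézout, 1956·(15) + 564·(-52) = 12.
Particular solution: (21, -74).
General solution: m = 21 + 47t, n = -74 - 163t for integer t.
60 ≤ 21 + 47t ≤ 514 gives t ∈ [1, 10], which is 10 values.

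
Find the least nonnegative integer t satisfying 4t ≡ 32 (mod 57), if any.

gcd(57, 4) = 1  (57 = 14·4 + 1, 4 = 4·1).
1 divides 32, so solutions exist.
Back-substituting, 4·(-14) + 57·(1) = 1.
So 4·(-14) ≡ 1 (mod 57); multiply by 32: t ≡ -448 (mod 57).
Smallest nonnegative: t = -448 mod 57 = 8.

8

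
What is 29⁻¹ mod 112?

gcd(112, 29) = 1  (112 = 3×29 + 25, 29 = 1×25 + 4, 25 = 6×4 + 1, 4 = 4×1).
Back-substituting, 29×(-27) + 112×(7) = 1.
So 29×-27 ≡ 1 (mod 112), and -27 mod 112 = 85.

85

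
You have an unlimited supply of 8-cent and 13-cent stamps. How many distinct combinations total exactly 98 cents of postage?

Need nonnegative integers with 8j + 13k = 98.
gcd(8, 13) = 1, and 8·(5) + 13·(-3) = 1.
So (j₀, k₀) = (490, -294); general j = 490 + 13t, k = -294 - 8t.
j ≥ 0 ⇒ t ≥ -37; k ≥ 0 ⇒ t ≤ -37. That's 1 value of t.

1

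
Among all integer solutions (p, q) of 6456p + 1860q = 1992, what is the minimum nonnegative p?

32

gcd(6456, 1860):
  6456 = 3×1860 + 876
  1860 = 2×876 + 108
  876 = 8×108 + 12
  108 = 9×12
so gcd(6456, 1860) = 12.
12 divides 1992, so solutions exist.
Back-substitute for Bézout coefficients:
  12 = 876 - 8×108
  ... = 6456×(17) + 1860×(-59)
Scale by 1992/12 = 166: (p₀, q₀) = (2822, -9794).
General solution: p = 2822 + 155t, q = -9794 - 538t for integer t.
p ≥ 0: smallest is 2822 mod 155 = 32 (at t = -18), with q = -110.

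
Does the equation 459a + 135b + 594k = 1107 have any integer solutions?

yes

gcd(459, 135) = 27.
gcd(27, 594) = 27.
27 divides 1107, so integer solutions exist.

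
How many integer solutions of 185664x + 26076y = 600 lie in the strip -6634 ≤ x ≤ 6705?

6

gcd(185664, 26076) = 12.
By Bézout, 185664·(-358) + 26076·(2549) = 12.
Particular solution: (1657, -11798).
General solution: x = 1657 + 2173t, y = -11798 - 15472t for integer t.
-6634 ≤ 1657 + 2173t ≤ 6705 gives t ∈ [-3, 2], which is 6 values.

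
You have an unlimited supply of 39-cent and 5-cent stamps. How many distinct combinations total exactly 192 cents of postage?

Need nonnegative integers with 39j + 5k = 192.
gcd(39, 5) = 1, and 39·(-1) + 5·(8) = 1.
So (j₀, k₀) = (-192, 1536); general j = -192 + 5t, k = 1536 - 39t.
j ≥ 0 ⇒ t ≥ 39; k ≥ 0 ⇒ t ≤ 39. That's 1 value of t.

1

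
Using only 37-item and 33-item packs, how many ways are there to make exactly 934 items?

1

Need nonnegative integers with 37j + 33k = 934.
gcd(37, 33) = 1, and 37·(-8) + 33·(9) = 1.
So (j₀, k₀) = (-7472, 8406); general j = -7472 + 33t, k = 8406 - 37t.
j ≥ 0 ⇒ t ≥ 227; k ≥ 0 ⇒ t ≤ 227. That's 1 value of t.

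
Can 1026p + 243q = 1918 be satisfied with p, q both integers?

no

gcd(1026, 243):
  1026 = 4×243 + 54
  243 = 4×54 + 27
  54 = 2×27
so gcd(1026, 243) = 27.
27 does not divide 1918 (remainder 1), so no integer solutions.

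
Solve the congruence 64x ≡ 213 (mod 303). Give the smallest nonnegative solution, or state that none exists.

27

gcd(303, 64):
  303 = 4·64 + 47
  64 = 1·47 + 17
  47 = 2·17 + 13
  17 = 1·13 + 4
  13 = 3·4 + 1
  4 = 4·1
so gcd(303, 64) = 1.
1 divides 213, so solutions exist.
Back-substitute for Bézout coefficients:
  1 = 13 - 3·4
  ... = 64·(-71) + 303·(15)
So 64·(-71) ≡ 1 (mod 303); multiply by 213: x ≡ -15123 (mod 303).
Smallest nonnegative: x = -15123 mod 303 = 27.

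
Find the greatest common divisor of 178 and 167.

1

gcd(178, 167):
  178 = 1×167 + 11
  167 = 15×11 + 2
  11 = 5×2 + 1
  2 = 2×1
so gcd(178, 167) = 1.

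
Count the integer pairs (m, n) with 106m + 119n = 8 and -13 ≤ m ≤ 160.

gcd(119, 106) = 1.
By Bézout, 106·(-55) + 119·(49) = 1.
Particular solution: (36, -32).
General solution: m = 36 + 119t, n = -32 - 106t for integer t.
-13 ≤ 36 + 119t ≤ 160 gives t ∈ [0, 1], which is 2 values.

2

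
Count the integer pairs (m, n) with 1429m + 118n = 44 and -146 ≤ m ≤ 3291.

29

gcd(1429, 118) = 1.
By Bézout, 1429·(-9) + 118·(109) = 1.
Particular solution: (76, -920).
General solution: m = 76 + 118t, n = -920 - 1429t for integer t.
-146 ≤ 76 + 118t ≤ 3291 gives t ∈ [-1, 27], which is 29 values.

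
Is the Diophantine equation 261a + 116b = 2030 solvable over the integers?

gcd(261, 116):
  261 = 2·116 + 29
  116 = 4·29
so gcd(261, 116) = 29.
29 divides 2030, so integer solutions exist.

yes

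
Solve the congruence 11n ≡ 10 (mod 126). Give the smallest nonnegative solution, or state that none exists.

gcd(126, 11) = 1.
1 divides 10, so solutions exist.
By Bézout, 11×(23) + 126×(-2) = 1.
So 11×(23) ≡ 1 (mod 126); multiply by 10: n ≡ 230 (mod 126).
Smallest nonnegative: n = 230 mod 126 = 104.

104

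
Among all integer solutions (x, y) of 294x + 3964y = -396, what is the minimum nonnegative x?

120

gcd(3964, 294):
  3964 = 13×294 + 142
  294 = 2×142 + 10
  142 = 14×10 + 2
  10 = 5×2
so gcd(3964, 294) = 2.
2 divides -396, so solutions exist.
Back-substitute for Bézout coefficients:
  2 = 142 - 14×10
  ... = 294×(-391) + 3964×(29)
Scale by -396/2 = -198: (x₀, y₀) = (77418, -5742).
General solution: x = 77418 + 1982t, y = -5742 - 147t for integer t.
x ≥ 0: smallest is 77418 mod 1982 = 120 (at t = -39), with y = -9.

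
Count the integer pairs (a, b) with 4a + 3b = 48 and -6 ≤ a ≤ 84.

gcd(4, 3) = 1.
By Bézout, 4*(1) + 3*(-1) = 1.
Particular solution: (0, 16).
General solution: a = 0 + 3t, b = 16 - 4t for integer t.
-6 ≤ 0 + 3t ≤ 84 gives t ∈ [-2, 28], which is 31 values.

31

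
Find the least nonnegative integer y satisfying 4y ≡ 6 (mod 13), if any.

8

gcd(13, 4) = 1  (13 = 3*4 + 1, 4 = 4*1).
1 divides 6, so solutions exist.
Back-substituting, 4*(-3) + 13*(1) = 1.
So 4*(-3) ≡ 1 (mod 13); multiply by 6: y ≡ -18 (mod 13).
Smallest nonnegative: y = -18 mod 13 = 8.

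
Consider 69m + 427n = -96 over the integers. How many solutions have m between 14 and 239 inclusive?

1

gcd(427, 69) = 1.
By Bézout, 69×(-99) + 427×(16) = 1.
Particular solution: (110, -18).
General solution: m = 110 + 427t, n = -18 - 69t for integer t.
14 ≤ 110 + 427t ≤ 239 gives t ∈ [0, 0], which is 1 value.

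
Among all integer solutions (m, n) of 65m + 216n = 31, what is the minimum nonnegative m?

gcd(216, 65) = 1  (216 = 3·65 + 21, 65 = 3·21 + 2, 21 = 10·2 + 1, 2 = 2·1).
1 divides 31, so solutions exist.
Back-substituting, 65·(-103) + 216·(31) = 1.
Scale by 31/1 = 31: (m₀, n₀) = (-3193, 961).
General solution: m = -3193 + 216t, n = 961 - 65t for integer t.
m ≥ 0: smallest is -3193 mod 216 = 47 (at t = 15), with n = -14.

47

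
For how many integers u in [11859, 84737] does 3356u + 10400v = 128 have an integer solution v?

28

gcd(10400, 3356):
  10400 = 3*3356 + 332
  3356 = 10*332 + 36
  332 = 9*36 + 8
  36 = 4*8 + 4
  8 = 2*4
so gcd(10400, 3356) = 4.
Back-substitute for Bézout coefficients:
  4 = 36 - 4*8
  ... = 3356*(1159) + 10400*(-374)
Scale by 32: particular solution (37088, -11968); reduce u mod 2600: (688, -222).
General solution: u = 688 + 2600t, v = -222 - 839t for integer t.
11859 ≤ 688 + 2600t ≤ 84737 gives t ∈ [5, 32], which is 28 values.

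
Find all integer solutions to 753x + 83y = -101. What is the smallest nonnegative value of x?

80

gcd(753, 83) = 1.
1 divides -101, so solutions exist.
By Bézout, 753·(14) + 83·(-127) = 1.
Scale by -101/1 = -101: (x₀, y₀) = (-1414, 12827).
General solution: x = -1414 + 83t, y = 12827 - 753t for integer t.
x ≥ 0: smallest is -1414 mod 83 = 80 (at t = 18), with y = -727.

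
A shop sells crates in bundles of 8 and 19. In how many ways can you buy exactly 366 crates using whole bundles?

3

Need nonnegative integers with 8j + 19k = 366.
gcd(8, 19) = 1, and 8·(-7) + 19·(3) = 1.
So (j₀, k₀) = (-2562, 1098); general j = -2562 + 19t, k = 1098 - 8t.
j ≥ 0 ⇒ t ≥ 135; k ≥ 0 ⇒ t ≤ 137. That's 3 values of t.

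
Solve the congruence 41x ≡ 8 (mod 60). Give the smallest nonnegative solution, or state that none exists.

gcd(60, 41) = 1  (60 = 1·41 + 19, 41 = 2·19 + 3, 19 = 6·3 + 1, 3 = 3·1).
1 divides 8, so solutions exist.
Back-substituting, 41·(-19) + 60·(13) = 1.
So 41·(-19) ≡ 1 (mod 60); multiply by 8: x ≡ -152 (mod 60).
Smallest nonnegative: x = -152 mod 60 = 28.

28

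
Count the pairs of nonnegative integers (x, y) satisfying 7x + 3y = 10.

gcd(7, 3) = 1  (7 = 2*3 + 1, 3 = 3*1).
Back-substituting, 7*(1) + 3*(-2) = 1.
Scale by 10: one solution is (10, -20). Reduce x mod 3: (1, 1).
General: x = 1 + 3t, y = 1 - 7t.
x ≥ 0 ⇒ t ≥ 0; y ≥ 0 ⇒ t ≤ 0. So t ∈ [0, 0]: 1 solution.

1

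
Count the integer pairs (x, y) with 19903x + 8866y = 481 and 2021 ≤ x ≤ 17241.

gcd(19903, 8866):
  19903 = 2×8866 + 2171
  8866 = 4×2171 + 182
  2171 = 11×182 + 169
  182 = 1×169 + 13
  169 = 13×13
so gcd(19903, 8866) = 13.
Back-substitute for Bézout coefficients:
  13 = 182 - 1×169
  ... = 19903×(-49) + 8866×(110)
Scale by 37: particular solution (-1813, 4070); reduce x mod 682: (233, -523).
General solution: x = 233 + 682t, y = -523 - 1531t for integer t.
2021 ≤ 233 + 682t ≤ 17241 gives t ∈ [3, 24], which is 22 values.

22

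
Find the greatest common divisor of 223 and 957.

gcd(957, 223) = 1  (957 = 4*223 + 65, 223 = 3*65 + 28, 65 = 2*28 + 9, 28 = 3*9 + 1, 9 = 9*1).

1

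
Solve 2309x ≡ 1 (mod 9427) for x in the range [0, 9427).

gcd(9427, 2309) = 1  (9427 = 4*2309 + 191, 2309 = 12*191 + 17, 191 = 11*17 + 4, 17 = 4*4 + 1, 4 = 4*1).
Back-substituting, 2309*(2221) + 9427*(-544) = 1.
So 2309*2221 ≡ 1 (mod 9427), and 2221 mod 9427 = 2221.

2221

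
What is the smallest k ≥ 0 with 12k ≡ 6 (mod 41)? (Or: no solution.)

gcd(41, 12) = 1.
1 divides 6, so solutions exist.
By Bézout, 12*(-17) + 41*(5) = 1.
So 12*(-17) ≡ 1 (mod 41); multiply by 6: k ≡ -102 (mod 41).
Smallest nonnegative: k = -102 mod 41 = 21.

21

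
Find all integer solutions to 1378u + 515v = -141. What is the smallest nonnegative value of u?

gcd(1378, 515):
  1378 = 2*515 + 348
  515 = 1*348 + 167
  348 = 2*167 + 14
  167 = 11*14 + 13
  14 = 1*13 + 1
  13 = 13*1
so gcd(1378, 515) = 1.
1 divides -141, so solutions exist.
Back-substitute for Bézout coefficients:
  1 = 14 - 1*13
  ... = 1378*(37) + 515*(-99)
Scale by -141/1 = -141: (u₀, v₀) = (-5217, 13959).
General solution: u = -5217 + 515t, v = 13959 - 1378t for integer t.
u ≥ 0: smallest is -5217 mod 515 = 448 (at t = 11), with v = -1199.

448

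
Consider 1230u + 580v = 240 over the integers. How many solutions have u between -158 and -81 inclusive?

2

gcd(1230, 580) = 10  (1230 = 2×580 + 70, 580 = 8×70 + 20, 70 = 3×20 + 10, 20 = 2×10).
Back-substituting, 1230×(25) + 580×(-53) = 10.
Scale by 24: particular solution (600, -1272); reduce u mod 58: (20, -42).
General solution: u = 20 + 58t, v = -42 - 123t for integer t.
-158 ≤ 20 + 58t ≤ -81 gives t ∈ [-3, -2], which is 2 values.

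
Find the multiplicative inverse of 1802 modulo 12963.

gcd(12963, 1802) = 1  (12963 = 7·1802 + 349, 1802 = 5·349 + 57, 349 = 6·57 + 7, 57 = 8·7 + 1, 7 = 7·1).
Back-substituting, 1802·(1820) + 12963·(-253) = 1.
So 1802·1820 ≡ 1 (mod 12963), and 1820 mod 12963 = 1820.

1820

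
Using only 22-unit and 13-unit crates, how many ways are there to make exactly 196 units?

Need nonnegative integers with 22j + 13k = 196.
gcd(22, 13) = 1, and 22·(3) + 13·(-5) = 1.
So (j₀, k₀) = (588, -980); general j = 588 + 13t, k = -980 - 22t.
j ≥ 0 ⇒ t ≥ -45; k ≥ 0 ⇒ t ≤ -45. That's 1 value of t.

1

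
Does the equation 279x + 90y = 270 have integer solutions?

gcd(279, 90) = 9.
9 divides 270, so integer solutions exist.

yes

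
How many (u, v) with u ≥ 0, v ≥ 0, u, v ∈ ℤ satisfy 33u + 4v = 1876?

gcd(33, 4):
  33 = 8·4 + 1
  4 = 4·1
so gcd(33, 4) = 1.
Back-substitute for Bézout coefficients:
  1 = 33 - 8·4
  ... = 33·(1) + 4·(-8)
Scale by 1876: one solution is (1876, -15008). Reduce u mod 4: (0, 469).
General: u = 0 + 4t, v = 469 - 33t.
u ≥ 0 ⇒ t ≥ 0; v ≥ 0 ⇒ t ≤ 14. So t ∈ [0, 14]: 15 solutions.

15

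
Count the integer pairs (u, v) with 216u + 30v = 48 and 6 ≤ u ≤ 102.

19

gcd(216, 30):
  216 = 7·30 + 6
  30 = 5·6
so gcd(216, 30) = 6.
Back-substitute for Bézout coefficients:
  6 = 216 - 7·30
  ... = 216·(1) + 30·(-7)
Scale by 8: particular solution (8, -56); reduce u mod 5: (3, -20).
General solution: u = 3 + 5t, v = -20 - 36t for integer t.
6 ≤ 3 + 5t ≤ 102 gives t ∈ [1, 19], which is 19 values.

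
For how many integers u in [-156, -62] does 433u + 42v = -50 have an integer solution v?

3

gcd(433, 42):
  433 = 10*42 + 13
  42 = 3*13 + 3
  13 = 4*3 + 1
  3 = 3*1
so gcd(433, 42) = 1.
Back-substitute for Bézout coefficients:
  1 = 13 - 4*3
  ... = 433*(13) + 42*(-134)
Scale by -50: particular solution (-650, 6700); reduce u mod 42: (22, -228).
General solution: u = 22 + 42t, v = -228 - 433t for integer t.
-156 ≤ 22 + 42t ≤ -62 gives t ∈ [-4, -2], which is 3 values.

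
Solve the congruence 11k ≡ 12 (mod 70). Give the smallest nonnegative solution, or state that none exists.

52

gcd(70, 11) = 1.
1 divides 12, so solutions exist.
By Bézout, 11×(-19) + 70×(3) = 1.
So 11×(-19) ≡ 1 (mod 70); multiply by 12: k ≡ -228 (mod 70).
Smallest nonnegative: k = -228 mod 70 = 52.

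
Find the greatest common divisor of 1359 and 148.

1

gcd(1359, 148):
  1359 = 9*148 + 27
  148 = 5*27 + 13
  27 = 2*13 + 1
  13 = 13*1
so gcd(1359, 148) = 1.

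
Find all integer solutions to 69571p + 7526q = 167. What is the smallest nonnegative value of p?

3421

gcd(69571, 7526) = 1  (69571 = 9·7526 + 1837, 7526 = 4·1837 + 178, 1837 = 10·178 + 57, 178 = 3·57 + 7, 57 = 8·7 + 1, 7 = 7·1).
1 divides 167, so solutions exist.
Back-substituting, 69571·(1057) + 7526·(-9771) = 1.
Scale by 167/1 = 167: (p₀, q₀) = (176519, -1631757).
General solution: p = 176519 + 7526t, q = -1631757 - 69571t for integer t.
p ≥ 0: smallest is 176519 mod 7526 = 3421 (at t = -23), with q = -31624.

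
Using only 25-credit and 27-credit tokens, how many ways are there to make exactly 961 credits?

Need nonnegative integers with 25j + 27k = 961.
gcd(25, 27) = 1, and 25·(13) + 27·(-12) = 1.
So (j₀, k₀) = (12493, -11532); general j = 12493 + 27t, k = -11532 - 25t.
j ≥ 0 ⇒ t ≥ -462; k ≥ 0 ⇒ t ≤ -462. That's 1 value of t.

1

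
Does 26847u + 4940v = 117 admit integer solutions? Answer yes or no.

no

gcd(26847, 4940) = 19.
19 does not divide 117 (remainder 3), so no integer solutions.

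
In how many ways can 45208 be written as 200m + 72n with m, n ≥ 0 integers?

25

gcd(200, 72):
  200 = 2*72 + 56
  72 = 1*56 + 16
  56 = 3*16 + 8
  16 = 2*8
so gcd(200, 72) = 8.
Back-substitute for Bézout coefficients:
  8 = 56 - 3*16
  ... = 200*(4) + 72*(-11)
Scale by 5651: one solution is (22604, -62161). Reduce m mod 9: (5, 614).
General: m = 5 + 9t, n = 614 - 25t.
m ≥ 0 ⇒ t ≥ 0; n ≥ 0 ⇒ t ≤ 24. So t ∈ [0, 24]: 25 solutions.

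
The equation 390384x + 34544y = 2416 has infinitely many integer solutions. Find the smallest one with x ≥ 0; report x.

gcd(390384, 34544) = 16  (390384 = 11·34544 + 10400, 34544 = 3·10400 + 3344, 10400 = 3·3344 + 368, 3344 = 9·368 + 32, 368 = 11·32 + 16, 32 = 2·16).
16 divides 2416, so solutions exist.
Back-substituting, 390384·(1033) + 34544·(-11674) = 16.
Scale by 2416/16 = 151: (x₀, y₀) = (155983, -1762774).
General solution: x = 155983 + 2159t, y = -1762774 - 24399t for integer t.
x ≥ 0: smallest is 155983 mod 2159 = 535 (at t = -72), with y = -6046.

535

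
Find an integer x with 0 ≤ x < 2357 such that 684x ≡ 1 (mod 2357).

gcd(2357, 684):
  2357 = 3×684 + 305
  684 = 2×305 + 74
  305 = 4×74 + 9
  74 = 8×9 + 2
  9 = 4×2 + 1
  2 = 2×1
so gcd(2357, 684) = 1.
Back-substitute for Bézout coefficients:
  1 = 9 - 4×2
  ... = 684×(-1051) + 2357×(305)
So 684×-1051 ≡ 1 (mod 2357), and -1051 mod 2357 = 1306.

1306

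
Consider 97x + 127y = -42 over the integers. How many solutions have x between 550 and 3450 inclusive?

gcd(127, 97):
  127 = 1·97 + 30
  97 = 3·30 + 7
  30 = 4·7 + 2
  7 = 3·2 + 1
  2 = 2·1
so gcd(127, 97) = 1.
Back-substitute for Bézout coefficients:
  1 = 7 - 3·2
  ... = 97·(55) + 127·(-42)
Scale by -42: particular solution (-2310, 1764); reduce x mod 127: (103, -79).
General solution: x = 103 + 127t, y = -79 - 97t for integer t.
550 ≤ 103 + 127t ≤ 3450 gives t ∈ [4, 26], which is 23 values.

23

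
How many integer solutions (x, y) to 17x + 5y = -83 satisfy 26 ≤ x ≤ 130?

gcd(17, 5) = 1  (17 = 3*5 + 2, 5 = 2*2 + 1, 2 = 2*1).
Back-substituting, 17*(-2) + 5*(7) = 1.
Scale by -83: particular solution (166, -581); reduce x mod 5: (1, -20).
General solution: x = 1 + 5t, y = -20 - 17t for integer t.
26 ≤ 1 + 5t ≤ 130 gives t ∈ [5, 25], which is 21 values.

21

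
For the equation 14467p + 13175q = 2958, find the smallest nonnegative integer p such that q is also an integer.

349

gcd(14467, 13175):
  14467 = 1·13175 + 1292
  13175 = 10·1292 + 255
  1292 = 5·255 + 17
  255 = 15·17
so gcd(14467, 13175) = 17.
17 divides 2958, so solutions exist.
Back-substitute for Bézout coefficients:
  17 = 1292 - 5·255
  ... = 14467·(51) + 13175·(-56)
Scale by 2958/17 = 174: (p₀, q₀) = (8874, -9744).
General solution: p = 8874 + 775t, q = -9744 - 851t for integer t.
p ≥ 0: smallest is 8874 mod 775 = 349 (at t = -11), with q = -383.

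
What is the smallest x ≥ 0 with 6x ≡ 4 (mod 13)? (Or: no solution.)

5

gcd(13, 6) = 1  (13 = 2×6 + 1, 6 = 6×1).
1 divides 4, so solutions exist.
Back-substituting, 6×(-2) + 13×(1) = 1.
So 6×(-2) ≡ 1 (mod 13); multiply by 4: x ≡ -8 (mod 13).
Smallest nonnegative: x = -8 mod 13 = 5.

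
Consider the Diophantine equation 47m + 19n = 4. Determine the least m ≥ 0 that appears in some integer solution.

11

gcd(47, 19):
  47 = 2*19 + 9
  19 = 2*9 + 1
  9 = 9*1
so gcd(47, 19) = 1.
1 divides 4, so solutions exist.
Back-substitute for Bézout coefficients:
  1 = 19 - 2*9
  ... = 47*(-2) + 19*(5)
Scale by 4/1 = 4: (m₀, n₀) = (-8, 20).
General solution: m = -8 + 19t, n = 20 - 47t for integer t.
m ≥ 0: smallest is -8 mod 19 = 11 (at t = 1), with n = -27.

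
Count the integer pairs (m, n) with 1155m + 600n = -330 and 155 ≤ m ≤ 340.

gcd(1155, 600) = 15  (1155 = 1·600 + 555, 600 = 1·555 + 45, 555 = 12·45 + 15, 45 = 3·15).
Back-substituting, 1155·(13) + 600·(-25) = 15.
Scale by -22: particular solution (-286, 550); reduce m mod 40: (34, -66).
General solution: m = 34 + 40t, n = -66 - 77t for integer t.
155 ≤ 34 + 40t ≤ 340 gives t ∈ [4, 7], which is 4 values.

4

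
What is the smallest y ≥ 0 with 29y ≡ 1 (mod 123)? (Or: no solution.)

17

gcd(123, 29):
  123 = 4·29 + 7
  29 = 4·7 + 1
  7 = 7·1
so gcd(123, 29) = 1.
1 divides 1, so solutions exist.
Back-substitute for Bézout coefficients:
  1 = 29 - 4·7
  ... = 29·(17) + 123·(-4)
So 29·(17) ≡ 1 (mod 123); multiply by 1: y ≡ 17 (mod 123).
Smallest nonnegative: y = 17 mod 123 = 17.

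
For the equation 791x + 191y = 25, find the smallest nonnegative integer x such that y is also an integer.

gcd(791, 191) = 1  (791 = 4×191 + 27, 191 = 7×27 + 2, 27 = 13×2 + 1, 2 = 2×1).
1 divides 25, so solutions exist.
Back-substituting, 791×(92) + 191×(-381) = 1.
Scale by 25/1 = 25: (x₀, y₀) = (2300, -9525).
General solution: x = 2300 + 191t, y = -9525 - 791t for integer t.
x ≥ 0: smallest is 2300 mod 191 = 8 (at t = -12), with y = -33.

8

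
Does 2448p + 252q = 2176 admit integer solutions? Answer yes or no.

no

gcd(2448, 252) = 36  (2448 = 9·252 + 180, 252 = 1·180 + 72, 180 = 2·72 + 36, 72 = 2·36).
36 does not divide 2176 (remainder 16), so no integer solutions.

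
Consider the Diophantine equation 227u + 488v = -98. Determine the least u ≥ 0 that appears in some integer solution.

178

gcd(488, 227):
  488 = 2×227 + 34
  227 = 6×34 + 23
  34 = 1×23 + 11
  23 = 2×11 + 1
  11 = 11×1
so gcd(488, 227) = 1.
1 divides -98, so solutions exist.
Back-substitute for Bézout coefficients:
  1 = 23 - 2×11
  ... = 227×(43) + 488×(-20)
Scale by -98/1 = -98: (u₀, v₀) = (-4214, 1960).
General solution: u = -4214 + 488t, v = 1960 - 227t for integer t.
u ≥ 0: smallest is -4214 mod 488 = 178 (at t = 9), with v = -83.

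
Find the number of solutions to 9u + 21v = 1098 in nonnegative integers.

gcd(21, 9):
  21 = 2*9 + 3
  9 = 3*3
so gcd(21, 9) = 3.
Back-substitute for Bézout coefficients:
  3 = 21 - 2*9
  ... = 9*(-2) + 21*(1)
Scale by 366: one solution is (-732, 366). Reduce u mod 7: (3, 51).
General: u = 3 + 7t, v = 51 - 3t.
u ≥ 0 ⇒ t ≥ 0; v ≥ 0 ⇒ t ≤ 17. So t ∈ [0, 17]: 18 solutions.

18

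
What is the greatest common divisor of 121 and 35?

1

gcd(121, 35):
  121 = 3×35 + 16
  35 = 2×16 + 3
  16 = 5×3 + 1
  3 = 3×1
so gcd(121, 35) = 1.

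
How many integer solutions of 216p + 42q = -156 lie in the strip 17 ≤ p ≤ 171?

22

gcd(216, 42):
  216 = 5*42 + 6
  42 = 7*6
so gcd(216, 42) = 6.
Back-substitute for Bézout coefficients:
  6 = 216 - 5*42
  ... = 216*(1) + 42*(-5)
Scale by -26: particular solution (-26, 130); reduce p mod 7: (2, -14).
General solution: p = 2 + 7t, q = -14 - 36t for integer t.
17 ≤ 2 + 7t ≤ 171 gives t ∈ [3, 24], which is 22 values.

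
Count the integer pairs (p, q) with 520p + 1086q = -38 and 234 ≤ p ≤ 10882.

gcd(1086, 520) = 2.
By Bézout, 520·(236) + 1086·(-113) = 2.
Particular solution: (403, -193).
General solution: p = 403 + 543t, q = -193 - 260t for integer t.
234 ≤ 403 + 543t ≤ 10882 gives t ∈ [0, 19], which is 20 values.

20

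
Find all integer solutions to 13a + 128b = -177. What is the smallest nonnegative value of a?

gcd(128, 13):
  128 = 9·13 + 11
  13 = 1·11 + 2
  11 = 5·2 + 1
  2 = 2·1
so gcd(128, 13) = 1.
1 divides -177, so solutions exist.
Back-substitute for Bézout coefficients:
  1 = 11 - 5·2
  ... = 13·(-59) + 128·(6)
Scale by -177/1 = -177: (a₀, b₀) = (10443, -1062).
General solution: a = 10443 + 128t, b = -1062 - 13t for integer t.
a ≥ 0: smallest is 10443 mod 128 = 75 (at t = -81), with b = -9.

75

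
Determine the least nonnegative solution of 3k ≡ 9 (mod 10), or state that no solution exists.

gcd(10, 3):
  10 = 3*3 + 1
  3 = 3*1
so gcd(10, 3) = 1.
1 divides 9, so solutions exist.
Back-substitute for Bézout coefficients:
  1 = 10 - 3*3
  ... = 3*(-3) + 10*(1)
So 3*(-3) ≡ 1 (mod 10); multiply by 9: k ≡ -27 (mod 10).
Smallest nonnegative: k = -27 mod 10 = 3.

3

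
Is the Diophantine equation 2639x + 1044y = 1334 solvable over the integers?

yes

gcd(2639, 1044) = 29.
29 divides 1334, so integer solutions exist.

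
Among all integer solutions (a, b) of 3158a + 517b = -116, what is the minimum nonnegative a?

478

gcd(3158, 517) = 1  (3158 = 6·517 + 56, 517 = 9·56 + 13, 56 = 4·13 + 4, 13 = 3·4 + 1, 4 = 4·1).
1 divides -116, so solutions exist.
Back-substituting, 3158·(-120) + 517·(733) = 1.
Scale by -116/1 = -116: (a₀, b₀) = (13920, -85028).
General solution: a = 13920 + 517t, b = -85028 - 3158t for integer t.
a ≥ 0: smallest is 13920 mod 517 = 478 (at t = -26), with b = -2920.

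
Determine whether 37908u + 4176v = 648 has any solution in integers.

yes

gcd(37908, 4176) = 36.
36 divides 648, so integer solutions exist.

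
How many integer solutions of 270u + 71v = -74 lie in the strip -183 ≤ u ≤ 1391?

gcd(270, 71) = 1  (270 = 3*71 + 57, 71 = 1*57 + 14, 57 = 4*14 + 1, 14 = 14*1).
Back-substituting, 270*(5) + 71*(-19) = 1.
Scale by -74: particular solution (-370, 1406); reduce u mod 71: (56, -214).
General solution: u = 56 + 71t, v = -214 - 270t for integer t.
-183 ≤ 56 + 71t ≤ 1391 gives t ∈ [-3, 18], which is 22 values.

22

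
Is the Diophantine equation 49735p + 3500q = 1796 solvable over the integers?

no

gcd(49735, 3500) = 35  (49735 = 14*3500 + 735, 3500 = 4*735 + 560, 735 = 1*560 + 175, 560 = 3*175 + 35, 175 = 5*35).
35 does not divide 1796 (remainder 11), so no integer solutions.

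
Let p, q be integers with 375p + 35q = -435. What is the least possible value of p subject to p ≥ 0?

5

gcd(375, 35) = 5  (375 = 10×35 + 25, 35 = 1×25 + 10, 25 = 2×10 + 5, 10 = 2×5).
5 divides -435, so solutions exist.
Back-substituting, 375×(3) + 35×(-32) = 5.
Scale by -435/5 = -87: (p₀, q₀) = (-261, 2784).
General solution: p = -261 + 7t, q = 2784 - 75t for integer t.
p ≥ 0: smallest is -261 mod 7 = 5 (at t = 38), with q = -66.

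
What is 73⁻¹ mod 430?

377

gcd(430, 73) = 1  (430 = 5*73 + 65, 73 = 1*65 + 8, 65 = 8*8 + 1, 8 = 8*1).
Back-substituting, 73*(-53) + 430*(9) = 1.
So 73*-53 ≡ 1 (mod 430), and -53 mod 430 = 377.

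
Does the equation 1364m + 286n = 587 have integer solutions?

gcd(1364, 286) = 22  (1364 = 4·286 + 220, 286 = 1·220 + 66, 220 = 3·66 + 22, 66 = 3·22).
22 does not divide 587 (remainder 15), so no integer solutions.

no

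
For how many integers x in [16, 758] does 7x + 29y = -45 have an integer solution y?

gcd(29, 7) = 1.
By Bézout, 7×(-4) + 29×(1) = 1.
Particular solution: (6, -3).
General solution: x = 6 + 29t, y = -3 - 7t for integer t.
16 ≤ 6 + 29t ≤ 758 gives t ∈ [1, 25], which is 25 values.

25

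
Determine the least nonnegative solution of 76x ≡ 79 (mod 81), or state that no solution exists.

gcd(81, 76):
  81 = 1*76 + 5
  76 = 15*5 + 1
  5 = 5*1
so gcd(81, 76) = 1.
1 divides 79, so solutions exist.
Back-substitute for Bézout coefficients:
  1 = 76 - 15*5
  ... = 76*(16) + 81*(-15)
So 76*(16) ≡ 1 (mod 81); multiply by 79: x ≡ 1264 (mod 81).
Smallest nonnegative: x = 1264 mod 81 = 49.

49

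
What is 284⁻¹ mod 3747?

3338

gcd(3747, 284) = 1  (3747 = 13×284 + 55, 284 = 5×55 + 9, 55 = 6×9 + 1, 9 = 9×1).
Back-substituting, 284×(-409) + 3747×(31) = 1.
So 284×-409 ≡ 1 (mod 3747), and -409 mod 3747 = 3338.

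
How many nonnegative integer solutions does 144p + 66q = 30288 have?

19

gcd(144, 66):
  144 = 2*66 + 12
  66 = 5*12 + 6
  12 = 2*6
so gcd(144, 66) = 6.
Back-substitute for Bézout coefficients:
  6 = 66 - 5*12
  ... = 144*(-5) + 66*(11)
Scale by 5048: one solution is (-25240, 55528). Reduce p mod 11: (5, 448).
General: p = 5 + 11t, q = 448 - 24t.
p ≥ 0 ⇒ t ≥ 0; q ≥ 0 ⇒ t ≤ 18. So t ∈ [0, 18]: 19 solutions.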